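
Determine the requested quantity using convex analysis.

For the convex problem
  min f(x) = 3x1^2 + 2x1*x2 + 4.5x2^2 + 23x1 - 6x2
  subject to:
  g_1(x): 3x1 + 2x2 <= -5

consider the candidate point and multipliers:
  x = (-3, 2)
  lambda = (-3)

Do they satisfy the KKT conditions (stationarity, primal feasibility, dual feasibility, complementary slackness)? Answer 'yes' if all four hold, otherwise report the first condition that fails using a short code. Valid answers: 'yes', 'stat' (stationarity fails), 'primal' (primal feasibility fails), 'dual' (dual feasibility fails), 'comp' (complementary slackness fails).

Gradient of f: grad f(x) = Q x + c = (9, 6)
Constraint values g_i(x) = a_i^T x - b_i:
  g_1((-3, 2)) = 0
Stationarity residual: grad f(x) + sum_i lambda_i a_i = (0, 0)
  -> stationarity OK
Primal feasibility (all g_i <= 0): OK
Dual feasibility (all lambda_i >= 0): FAILS
Complementary slackness (lambda_i * g_i(x) = 0 for all i): OK

Verdict: the first failing condition is dual_feasibility -> dual.

dual


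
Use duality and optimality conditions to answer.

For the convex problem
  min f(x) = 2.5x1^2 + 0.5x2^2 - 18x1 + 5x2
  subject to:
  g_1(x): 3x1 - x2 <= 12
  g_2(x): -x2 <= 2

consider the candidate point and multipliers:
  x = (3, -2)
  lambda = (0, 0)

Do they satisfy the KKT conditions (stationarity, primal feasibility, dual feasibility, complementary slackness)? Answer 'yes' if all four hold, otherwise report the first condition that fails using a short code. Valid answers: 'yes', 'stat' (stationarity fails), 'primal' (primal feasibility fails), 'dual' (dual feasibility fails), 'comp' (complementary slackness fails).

Gradient of f: grad f(x) = Q x + c = (-3, 3)
Constraint values g_i(x) = a_i^T x - b_i:
  g_1((3, -2)) = -1
  g_2((3, -2)) = 0
Stationarity residual: grad f(x) + sum_i lambda_i a_i = (-3, 3)
  -> stationarity FAILS
Primal feasibility (all g_i <= 0): OK
Dual feasibility (all lambda_i >= 0): OK
Complementary slackness (lambda_i * g_i(x) = 0 for all i): OK

Verdict: the first failing condition is stationarity -> stat.

stat


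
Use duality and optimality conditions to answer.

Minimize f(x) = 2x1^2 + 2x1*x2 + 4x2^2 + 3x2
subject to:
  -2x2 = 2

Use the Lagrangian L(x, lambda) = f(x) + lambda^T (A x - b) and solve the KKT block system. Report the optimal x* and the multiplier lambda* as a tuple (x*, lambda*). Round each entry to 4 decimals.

Form the Lagrangian:
  L(x, lambda) = (1/2) x^T Q x + c^T x + lambda^T (A x - b)
Stationarity (grad_x L = 0): Q x + c + A^T lambda = 0.
Primal feasibility: A x = b.

This gives the KKT block system:
  [ Q   A^T ] [ x     ]   [-c ]
  [ A    0  ] [ lambda ] = [ b ]

Solving the linear system:
  x*      = (0.5, -1)
  lambda* = (-2)
  f(x*)   = 0.5

x* = (0.5, -1), lambda* = (-2)


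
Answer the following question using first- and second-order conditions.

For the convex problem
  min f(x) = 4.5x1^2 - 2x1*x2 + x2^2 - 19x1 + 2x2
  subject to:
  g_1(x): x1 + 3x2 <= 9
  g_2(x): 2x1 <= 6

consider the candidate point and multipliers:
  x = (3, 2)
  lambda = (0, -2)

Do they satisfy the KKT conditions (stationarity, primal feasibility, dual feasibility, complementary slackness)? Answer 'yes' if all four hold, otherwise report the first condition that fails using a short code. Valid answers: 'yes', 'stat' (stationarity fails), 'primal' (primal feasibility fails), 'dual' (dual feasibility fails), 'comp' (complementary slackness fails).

Gradient of f: grad f(x) = Q x + c = (4, 0)
Constraint values g_i(x) = a_i^T x - b_i:
  g_1((3, 2)) = 0
  g_2((3, 2)) = 0
Stationarity residual: grad f(x) + sum_i lambda_i a_i = (0, 0)
  -> stationarity OK
Primal feasibility (all g_i <= 0): OK
Dual feasibility (all lambda_i >= 0): FAILS
Complementary slackness (lambda_i * g_i(x) = 0 for all i): OK

Verdict: the first failing condition is dual_feasibility -> dual.

dual


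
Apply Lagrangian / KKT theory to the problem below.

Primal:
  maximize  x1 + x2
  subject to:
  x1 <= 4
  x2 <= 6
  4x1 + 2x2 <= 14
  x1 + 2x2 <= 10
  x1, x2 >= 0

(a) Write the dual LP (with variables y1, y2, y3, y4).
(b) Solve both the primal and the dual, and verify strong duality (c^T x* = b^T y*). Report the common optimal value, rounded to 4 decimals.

The standard primal-dual pair for 'max c^T x s.t. A x <= b, x >= 0' is:
  Dual:  min b^T y  s.t.  A^T y >= c,  y >= 0.

So the dual LP is:
  minimize  4y1 + 6y2 + 14y3 + 10y4
  subject to:
    y1 + 4y3 + y4 >= 1
    y2 + 2y3 + 2y4 >= 1
    y1, y2, y3, y4 >= 0

Solving the primal: x* = (1.3333, 4.3333).
  primal value c^T x* = 5.6667.
Solving the dual: y* = (0, 0, 0.1667, 0.3333).
  dual value b^T y* = 5.6667.
Strong duality: c^T x* = b^T y*. Confirmed.

5.6667


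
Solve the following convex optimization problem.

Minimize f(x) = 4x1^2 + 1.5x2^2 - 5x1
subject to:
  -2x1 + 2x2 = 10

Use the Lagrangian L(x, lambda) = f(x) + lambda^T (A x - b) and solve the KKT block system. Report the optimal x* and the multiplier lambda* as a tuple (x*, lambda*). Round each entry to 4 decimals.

Form the Lagrangian:
  L(x, lambda) = (1/2) x^T Q x + c^T x + lambda^T (A x - b)
Stationarity (grad_x L = 0): Q x + c + A^T lambda = 0.
Primal feasibility: A x = b.

This gives the KKT block system:
  [ Q   A^T ] [ x     ]   [-c ]
  [ A    0  ] [ lambda ] = [ b ]

Solving the linear system:
  x*      = (-0.9091, 4.0909)
  lambda* = (-6.1364)
  f(x*)   = 32.9545

x* = (-0.9091, 4.0909), lambda* = (-6.1364)


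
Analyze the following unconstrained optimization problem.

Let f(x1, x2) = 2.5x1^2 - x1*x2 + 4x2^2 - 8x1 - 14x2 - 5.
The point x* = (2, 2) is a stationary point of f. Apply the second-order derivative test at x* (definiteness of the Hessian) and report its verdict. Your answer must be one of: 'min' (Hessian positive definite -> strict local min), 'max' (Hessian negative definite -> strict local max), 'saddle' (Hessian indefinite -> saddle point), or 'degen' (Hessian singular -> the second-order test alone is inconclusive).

Compute the Hessian H = grad^2 f:
  H = [[5, -1], [-1, 8]]
Verify stationarity: grad f(x*) = H x* + g = (0, 0).
Eigenvalues of H: 4.6972, 8.3028.
Both eigenvalues > 0, so H is positive definite -> x* is a strict local min.

min


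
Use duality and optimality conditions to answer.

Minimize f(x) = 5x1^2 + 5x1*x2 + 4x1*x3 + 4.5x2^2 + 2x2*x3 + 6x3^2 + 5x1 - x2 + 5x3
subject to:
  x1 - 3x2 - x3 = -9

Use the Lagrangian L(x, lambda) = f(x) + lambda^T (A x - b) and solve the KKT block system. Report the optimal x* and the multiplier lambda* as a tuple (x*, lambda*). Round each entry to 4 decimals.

Form the Lagrangian:
  L(x, lambda) = (1/2) x^T Q x + c^T x + lambda^T (A x - b)
Stationarity (grad_x L = 0): Q x + c + A^T lambda = 0.
Primal feasibility: A x = b.

This gives the KKT block system:
  [ Q   A^T ] [ x     ]   [-c ]
  [ A    0  ] [ lambda ] = [ b ]

Solving the linear system:
  x*      = (-2.0204, 2.2777, 0.1464)
  lambda* = (3.2301)
  f(x*)   = 8.7114

x* = (-2.0204, 2.2777, 0.1464), lambda* = (3.2301)


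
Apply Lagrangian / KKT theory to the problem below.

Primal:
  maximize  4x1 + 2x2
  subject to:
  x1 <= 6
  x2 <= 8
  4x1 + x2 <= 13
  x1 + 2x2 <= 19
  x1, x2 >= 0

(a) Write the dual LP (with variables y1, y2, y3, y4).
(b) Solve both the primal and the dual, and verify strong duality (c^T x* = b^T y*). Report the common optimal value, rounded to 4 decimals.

The standard primal-dual pair for 'max c^T x s.t. A x <= b, x >= 0' is:
  Dual:  min b^T y  s.t.  A^T y >= c,  y >= 0.

So the dual LP is:
  minimize  6y1 + 8y2 + 13y3 + 19y4
  subject to:
    y1 + 4y3 + y4 >= 4
    y2 + y3 + 2y4 >= 2
    y1, y2, y3, y4 >= 0

Solving the primal: x* = (1.25, 8).
  primal value c^T x* = 21.
Solving the dual: y* = (0, 1, 1, 0).
  dual value b^T y* = 21.
Strong duality: c^T x* = b^T y*. Confirmed.

21


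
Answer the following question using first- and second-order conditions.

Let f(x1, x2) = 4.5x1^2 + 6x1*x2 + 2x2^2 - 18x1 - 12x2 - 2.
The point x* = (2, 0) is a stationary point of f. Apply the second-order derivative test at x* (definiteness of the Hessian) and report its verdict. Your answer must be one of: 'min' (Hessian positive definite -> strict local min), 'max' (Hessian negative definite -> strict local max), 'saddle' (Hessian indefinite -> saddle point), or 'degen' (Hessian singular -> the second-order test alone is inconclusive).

Compute the Hessian H = grad^2 f:
  H = [[9, 6], [6, 4]]
Verify stationarity: grad f(x*) = H x* + g = (0, 0).
Eigenvalues of H: 0, 13.
H has a zero eigenvalue (singular; positive semidefinite but not definite), so H is neither positive definite, negative definite, nor indefinite. The second-order test alone is inconclusive -> degen.
(Indeed, f is constant along the null direction of H through x*, so x* is not a strict local extremum.)

degen


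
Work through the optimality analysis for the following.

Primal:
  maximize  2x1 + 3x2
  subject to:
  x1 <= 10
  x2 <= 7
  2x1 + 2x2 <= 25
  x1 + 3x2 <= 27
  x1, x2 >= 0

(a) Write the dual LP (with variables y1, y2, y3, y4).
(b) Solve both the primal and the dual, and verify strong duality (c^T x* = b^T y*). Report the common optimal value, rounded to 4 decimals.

The standard primal-dual pair for 'max c^T x s.t. A x <= b, x >= 0' is:
  Dual:  min b^T y  s.t.  A^T y >= c,  y >= 0.

So the dual LP is:
  minimize  10y1 + 7y2 + 25y3 + 27y4
  subject to:
    y1 + 2y3 + y4 >= 2
    y2 + 2y3 + 3y4 >= 3
    y1, y2, y3, y4 >= 0

Solving the primal: x* = (5.5, 7).
  primal value c^T x* = 32.
Solving the dual: y* = (0, 1, 1, 0).
  dual value b^T y* = 32.
Strong duality: c^T x* = b^T y*. Confirmed.

32


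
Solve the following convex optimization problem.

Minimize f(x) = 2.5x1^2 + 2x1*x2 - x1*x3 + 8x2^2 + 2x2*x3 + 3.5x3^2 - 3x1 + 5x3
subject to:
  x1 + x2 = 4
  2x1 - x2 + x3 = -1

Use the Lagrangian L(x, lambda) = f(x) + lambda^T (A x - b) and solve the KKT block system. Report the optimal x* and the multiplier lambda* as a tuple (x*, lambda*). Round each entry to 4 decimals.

Form the Lagrangian:
  L(x, lambda) = (1/2) x^T Q x + c^T x + lambda^T (A x - b)
Stationarity (grad_x L = 0): Q x + c + A^T lambda = 0.
Primal feasibility: A x = b.

This gives the KKT block system:
  [ Q   A^T ] [ x     ]   [-c ]
  [ A    0  ] [ lambda ] = [ b ]

Solving the linear system:
  x*      = (1.7347, 2.2653, -2.2041)
  lambda* = (-27.6735, 7.6327)
  f(x*)   = 51.051

x* = (1.7347, 2.2653, -2.2041), lambda* = (-27.6735, 7.6327)


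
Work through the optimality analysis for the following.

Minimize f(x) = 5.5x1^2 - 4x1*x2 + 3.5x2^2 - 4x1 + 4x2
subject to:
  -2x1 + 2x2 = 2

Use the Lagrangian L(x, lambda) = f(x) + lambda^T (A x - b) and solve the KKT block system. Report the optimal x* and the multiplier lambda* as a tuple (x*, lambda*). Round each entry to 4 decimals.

Form the Lagrangian:
  L(x, lambda) = (1/2) x^T Q x + c^T x + lambda^T (A x - b)
Stationarity (grad_x L = 0): Q x + c + A^T lambda = 0.
Primal feasibility: A x = b.

This gives the KKT block system:
  [ Q   A^T ] [ x     ]   [-c ]
  [ A    0  ] [ lambda ] = [ b ]

Solving the linear system:
  x*      = (-0.3, 0.7)
  lambda* = (-5.05)
  f(x*)   = 7.05

x* = (-0.3, 0.7), lambda* = (-5.05)


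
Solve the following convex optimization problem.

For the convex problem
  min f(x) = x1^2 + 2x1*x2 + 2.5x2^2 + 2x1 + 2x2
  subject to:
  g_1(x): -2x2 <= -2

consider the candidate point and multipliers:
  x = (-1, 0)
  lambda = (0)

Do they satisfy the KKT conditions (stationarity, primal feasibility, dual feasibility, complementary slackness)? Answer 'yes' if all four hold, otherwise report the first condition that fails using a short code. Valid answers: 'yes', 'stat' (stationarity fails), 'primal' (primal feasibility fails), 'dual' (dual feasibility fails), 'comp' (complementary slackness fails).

Gradient of f: grad f(x) = Q x + c = (0, 0)
Constraint values g_i(x) = a_i^T x - b_i:
  g_1((-1, 0)) = 2
Stationarity residual: grad f(x) + sum_i lambda_i a_i = (0, 0)
  -> stationarity OK
Primal feasibility (all g_i <= 0): FAILS
Dual feasibility (all lambda_i >= 0): OK
Complementary slackness (lambda_i * g_i(x) = 0 for all i): OK

Verdict: the first failing condition is primal_feasibility -> primal.

primal


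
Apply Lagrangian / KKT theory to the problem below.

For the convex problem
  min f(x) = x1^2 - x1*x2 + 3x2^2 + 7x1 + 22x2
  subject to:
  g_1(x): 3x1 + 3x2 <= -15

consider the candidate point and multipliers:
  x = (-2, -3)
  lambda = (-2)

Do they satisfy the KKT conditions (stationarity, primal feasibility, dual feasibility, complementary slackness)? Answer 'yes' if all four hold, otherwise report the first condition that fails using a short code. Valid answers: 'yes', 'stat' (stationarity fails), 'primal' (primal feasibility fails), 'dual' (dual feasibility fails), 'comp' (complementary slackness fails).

Gradient of f: grad f(x) = Q x + c = (6, 6)
Constraint values g_i(x) = a_i^T x - b_i:
  g_1((-2, -3)) = 0
Stationarity residual: grad f(x) + sum_i lambda_i a_i = (0, 0)
  -> stationarity OK
Primal feasibility (all g_i <= 0): OK
Dual feasibility (all lambda_i >= 0): FAILS
Complementary slackness (lambda_i * g_i(x) = 0 for all i): OK

Verdict: the first failing condition is dual_feasibility -> dual.

dual


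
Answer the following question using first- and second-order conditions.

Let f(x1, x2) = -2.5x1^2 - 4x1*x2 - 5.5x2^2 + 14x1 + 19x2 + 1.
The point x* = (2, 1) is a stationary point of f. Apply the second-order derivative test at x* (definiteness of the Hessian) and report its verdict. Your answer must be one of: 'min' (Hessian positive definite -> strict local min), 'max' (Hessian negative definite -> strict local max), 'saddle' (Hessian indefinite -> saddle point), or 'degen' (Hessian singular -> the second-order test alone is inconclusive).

Compute the Hessian H = grad^2 f:
  H = [[-5, -4], [-4, -11]]
Verify stationarity: grad f(x*) = H x* + g = (0, 0).
Eigenvalues of H: -13, -3.
Both eigenvalues < 0, so H is negative definite -> x* is a strict local max.

max


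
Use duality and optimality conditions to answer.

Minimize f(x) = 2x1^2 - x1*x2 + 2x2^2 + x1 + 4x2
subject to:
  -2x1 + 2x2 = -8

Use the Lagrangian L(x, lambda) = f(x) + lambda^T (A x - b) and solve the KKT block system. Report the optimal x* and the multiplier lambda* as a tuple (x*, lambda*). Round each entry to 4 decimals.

Form the Lagrangian:
  L(x, lambda) = (1/2) x^T Q x + c^T x + lambda^T (A x - b)
Stationarity (grad_x L = 0): Q x + c + A^T lambda = 0.
Primal feasibility: A x = b.

This gives the KKT block system:
  [ Q   A^T ] [ x     ]   [-c ]
  [ A    0  ] [ lambda ] = [ b ]

Solving the linear system:
  x*      = (1.1667, -2.8333)
  lambda* = (4.25)
  f(x*)   = 11.9167

x* = (1.1667, -2.8333), lambda* = (4.25)


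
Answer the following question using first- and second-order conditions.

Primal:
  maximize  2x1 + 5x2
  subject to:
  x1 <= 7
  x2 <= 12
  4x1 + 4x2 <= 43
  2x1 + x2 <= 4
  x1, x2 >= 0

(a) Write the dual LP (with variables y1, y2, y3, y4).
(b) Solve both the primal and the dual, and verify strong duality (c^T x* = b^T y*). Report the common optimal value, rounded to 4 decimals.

The standard primal-dual pair for 'max c^T x s.t. A x <= b, x >= 0' is:
  Dual:  min b^T y  s.t.  A^T y >= c,  y >= 0.

So the dual LP is:
  minimize  7y1 + 12y2 + 43y3 + 4y4
  subject to:
    y1 + 4y3 + 2y4 >= 2
    y2 + 4y3 + y4 >= 5
    y1, y2, y3, y4 >= 0

Solving the primal: x* = (0, 4).
  primal value c^T x* = 20.
Solving the dual: y* = (0, 0, 0, 5).
  dual value b^T y* = 20.
Strong duality: c^T x* = b^T y*. Confirmed.

20


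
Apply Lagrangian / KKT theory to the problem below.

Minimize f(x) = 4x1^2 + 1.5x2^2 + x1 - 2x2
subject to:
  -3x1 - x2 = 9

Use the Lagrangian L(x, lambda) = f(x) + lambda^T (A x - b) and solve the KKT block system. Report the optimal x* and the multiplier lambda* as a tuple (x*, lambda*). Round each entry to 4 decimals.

Form the Lagrangian:
  L(x, lambda) = (1/2) x^T Q x + c^T x + lambda^T (A x - b)
Stationarity (grad_x L = 0): Q x + c + A^T lambda = 0.
Primal feasibility: A x = b.

This gives the KKT block system:
  [ Q   A^T ] [ x     ]   [-c ]
  [ A    0  ] [ lambda ] = [ b ]

Solving the linear system:
  x*      = (-2.5143, -1.4571)
  lambda* = (-6.3714)
  f(x*)   = 28.8714

x* = (-2.5143, -1.4571), lambda* = (-6.3714)


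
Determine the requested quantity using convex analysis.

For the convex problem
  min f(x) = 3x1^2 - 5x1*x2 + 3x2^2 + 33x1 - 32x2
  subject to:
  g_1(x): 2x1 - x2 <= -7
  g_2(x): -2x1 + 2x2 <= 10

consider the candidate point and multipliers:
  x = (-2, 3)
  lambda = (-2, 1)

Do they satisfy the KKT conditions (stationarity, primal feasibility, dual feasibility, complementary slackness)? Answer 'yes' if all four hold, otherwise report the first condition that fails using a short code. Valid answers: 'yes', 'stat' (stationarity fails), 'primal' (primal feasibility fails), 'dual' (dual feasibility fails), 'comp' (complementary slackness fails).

Gradient of f: grad f(x) = Q x + c = (6, -4)
Constraint values g_i(x) = a_i^T x - b_i:
  g_1((-2, 3)) = 0
  g_2((-2, 3)) = 0
Stationarity residual: grad f(x) + sum_i lambda_i a_i = (0, 0)
  -> stationarity OK
Primal feasibility (all g_i <= 0): OK
Dual feasibility (all lambda_i >= 0): FAILS
Complementary slackness (lambda_i * g_i(x) = 0 for all i): OK

Verdict: the first failing condition is dual_feasibility -> dual.

dual


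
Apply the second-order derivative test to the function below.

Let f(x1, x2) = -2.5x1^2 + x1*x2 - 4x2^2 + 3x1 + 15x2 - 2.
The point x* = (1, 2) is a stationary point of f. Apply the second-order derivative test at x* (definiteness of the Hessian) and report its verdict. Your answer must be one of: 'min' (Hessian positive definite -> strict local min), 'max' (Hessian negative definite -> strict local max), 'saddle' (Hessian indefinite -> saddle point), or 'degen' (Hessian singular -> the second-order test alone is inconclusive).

Compute the Hessian H = grad^2 f:
  H = [[-5, 1], [1, -8]]
Verify stationarity: grad f(x*) = H x* + g = (0, 0).
Eigenvalues of H: -8.3028, -4.6972.
Both eigenvalues < 0, so H is negative definite -> x* is a strict local max.

max


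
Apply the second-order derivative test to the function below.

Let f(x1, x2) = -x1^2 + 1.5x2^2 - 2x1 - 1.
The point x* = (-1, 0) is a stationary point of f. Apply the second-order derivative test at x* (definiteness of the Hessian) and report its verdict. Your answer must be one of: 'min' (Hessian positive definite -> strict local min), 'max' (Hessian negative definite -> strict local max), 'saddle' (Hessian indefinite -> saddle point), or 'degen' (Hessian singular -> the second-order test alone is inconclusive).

Compute the Hessian H = grad^2 f:
  H = [[-2, 0], [0, 3]]
Verify stationarity: grad f(x*) = H x* + g = (0, 0).
Eigenvalues of H: -2, 3.
Eigenvalues have mixed signs, so H is indefinite -> x* is a saddle point.

saddle


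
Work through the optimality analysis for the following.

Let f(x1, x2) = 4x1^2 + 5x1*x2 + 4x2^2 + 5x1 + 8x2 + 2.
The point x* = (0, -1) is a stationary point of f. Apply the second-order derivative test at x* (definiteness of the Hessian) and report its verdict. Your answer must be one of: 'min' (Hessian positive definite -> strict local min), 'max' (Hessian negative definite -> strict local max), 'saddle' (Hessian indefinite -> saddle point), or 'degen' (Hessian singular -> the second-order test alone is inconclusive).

Compute the Hessian H = grad^2 f:
  H = [[8, 5], [5, 8]]
Verify stationarity: grad f(x*) = H x* + g = (0, 0).
Eigenvalues of H: 3, 13.
Both eigenvalues > 0, so H is positive definite -> x* is a strict local min.

min


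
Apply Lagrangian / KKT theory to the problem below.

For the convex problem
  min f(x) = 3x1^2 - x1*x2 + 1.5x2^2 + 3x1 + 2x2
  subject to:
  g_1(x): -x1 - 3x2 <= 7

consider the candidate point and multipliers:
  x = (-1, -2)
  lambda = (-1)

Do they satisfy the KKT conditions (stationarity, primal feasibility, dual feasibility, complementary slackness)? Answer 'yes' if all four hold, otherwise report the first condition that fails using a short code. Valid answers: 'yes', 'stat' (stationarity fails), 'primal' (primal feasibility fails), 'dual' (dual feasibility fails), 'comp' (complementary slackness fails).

Gradient of f: grad f(x) = Q x + c = (-1, -3)
Constraint values g_i(x) = a_i^T x - b_i:
  g_1((-1, -2)) = 0
Stationarity residual: grad f(x) + sum_i lambda_i a_i = (0, 0)
  -> stationarity OK
Primal feasibility (all g_i <= 0): OK
Dual feasibility (all lambda_i >= 0): FAILS
Complementary slackness (lambda_i * g_i(x) = 0 for all i): OK

Verdict: the first failing condition is dual_feasibility -> dual.

dual


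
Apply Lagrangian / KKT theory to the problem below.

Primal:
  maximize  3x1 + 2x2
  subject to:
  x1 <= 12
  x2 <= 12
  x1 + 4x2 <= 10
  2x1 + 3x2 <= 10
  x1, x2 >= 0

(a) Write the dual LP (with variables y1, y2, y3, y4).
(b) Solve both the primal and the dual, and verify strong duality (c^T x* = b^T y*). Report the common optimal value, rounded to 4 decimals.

The standard primal-dual pair for 'max c^T x s.t. A x <= b, x >= 0' is:
  Dual:  min b^T y  s.t.  A^T y >= c,  y >= 0.

So the dual LP is:
  minimize  12y1 + 12y2 + 10y3 + 10y4
  subject to:
    y1 + y3 + 2y4 >= 3
    y2 + 4y3 + 3y4 >= 2
    y1, y2, y3, y4 >= 0

Solving the primal: x* = (5, 0).
  primal value c^T x* = 15.
Solving the dual: y* = (0, 0, 0, 1.5).
  dual value b^T y* = 15.
Strong duality: c^T x* = b^T y*. Confirmed.

15


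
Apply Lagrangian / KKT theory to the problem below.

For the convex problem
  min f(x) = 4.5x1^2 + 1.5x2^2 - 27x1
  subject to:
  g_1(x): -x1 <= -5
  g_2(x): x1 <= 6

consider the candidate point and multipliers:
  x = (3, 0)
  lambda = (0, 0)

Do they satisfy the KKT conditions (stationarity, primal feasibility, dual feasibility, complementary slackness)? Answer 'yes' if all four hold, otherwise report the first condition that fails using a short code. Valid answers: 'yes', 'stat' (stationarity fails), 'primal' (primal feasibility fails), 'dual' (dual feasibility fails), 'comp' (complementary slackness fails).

Gradient of f: grad f(x) = Q x + c = (0, 0)
Constraint values g_i(x) = a_i^T x - b_i:
  g_1((3, 0)) = 2
  g_2((3, 0)) = -3
Stationarity residual: grad f(x) + sum_i lambda_i a_i = (0, 0)
  -> stationarity OK
Primal feasibility (all g_i <= 0): FAILS
Dual feasibility (all lambda_i >= 0): OK
Complementary slackness (lambda_i * g_i(x) = 0 for all i): OK

Verdict: the first failing condition is primal_feasibility -> primal.

primal


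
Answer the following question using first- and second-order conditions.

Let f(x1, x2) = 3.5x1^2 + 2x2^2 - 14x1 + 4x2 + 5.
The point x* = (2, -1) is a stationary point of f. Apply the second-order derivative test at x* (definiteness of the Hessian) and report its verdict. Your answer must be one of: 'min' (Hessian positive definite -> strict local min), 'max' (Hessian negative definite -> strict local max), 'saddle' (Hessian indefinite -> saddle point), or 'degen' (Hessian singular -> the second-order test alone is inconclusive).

Compute the Hessian H = grad^2 f:
  H = [[7, 0], [0, 4]]
Verify stationarity: grad f(x*) = H x* + g = (0, 0).
Eigenvalues of H: 4, 7.
Both eigenvalues > 0, so H is positive definite -> x* is a strict local min.

min


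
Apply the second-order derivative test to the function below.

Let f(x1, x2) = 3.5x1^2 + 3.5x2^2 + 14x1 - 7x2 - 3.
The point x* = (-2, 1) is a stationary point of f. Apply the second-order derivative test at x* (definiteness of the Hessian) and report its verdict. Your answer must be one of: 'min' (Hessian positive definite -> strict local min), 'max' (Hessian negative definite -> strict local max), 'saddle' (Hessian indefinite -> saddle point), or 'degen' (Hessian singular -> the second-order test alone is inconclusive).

Compute the Hessian H = grad^2 f:
  H = [[7, 0], [0, 7]]
Verify stationarity: grad f(x*) = H x* + g = (0, 0).
Eigenvalues of H: 7, 7.
Both eigenvalues > 0, so H is positive definite -> x* is a strict local min.

min


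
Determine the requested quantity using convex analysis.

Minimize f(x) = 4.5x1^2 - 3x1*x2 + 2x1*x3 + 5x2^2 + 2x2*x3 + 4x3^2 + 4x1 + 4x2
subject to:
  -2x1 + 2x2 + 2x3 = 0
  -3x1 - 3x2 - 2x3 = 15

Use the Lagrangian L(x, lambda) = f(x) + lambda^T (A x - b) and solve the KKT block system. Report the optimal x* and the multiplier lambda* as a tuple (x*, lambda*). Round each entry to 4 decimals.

Form the Lagrangian:
  L(x, lambda) = (1/2) x^T Q x + c^T x + lambda^T (A x - b)
Stationarity (grad_x L = 0): Q x + c + A^T lambda = 0.
Primal feasibility: A x = b.

This gives the KKT block system:
  [ Q   A^T ] [ x     ]   [-c ]
  [ A    0  ] [ lambda ] = [ b ]

Solving the linear system:
  x*      = (-2.4927, -2.5364, 0.0437)
  lambda* = (0.7651, -4.0894)
  f(x*)   = 20.6123

x* = (-2.4927, -2.5364, 0.0437), lambda* = (0.7651, -4.0894)


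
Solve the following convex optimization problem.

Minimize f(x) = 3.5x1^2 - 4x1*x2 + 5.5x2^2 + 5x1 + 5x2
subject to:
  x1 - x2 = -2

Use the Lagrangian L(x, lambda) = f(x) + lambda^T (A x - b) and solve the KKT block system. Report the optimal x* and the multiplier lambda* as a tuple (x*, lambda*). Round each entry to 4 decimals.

Form the Lagrangian:
  L(x, lambda) = (1/2) x^T Q x + c^T x + lambda^T (A x - b)
Stationarity (grad_x L = 0): Q x + c + A^T lambda = 0.
Primal feasibility: A x = b.

This gives the KKT block system:
  [ Q   A^T ] [ x     ]   [-c ]
  [ A    0  ] [ lambda ] = [ b ]

Solving the linear system:
  x*      = (-2.4, -0.4)
  lambda* = (10.2)
  f(x*)   = 3.2

x* = (-2.4, -0.4), lambda* = (10.2)


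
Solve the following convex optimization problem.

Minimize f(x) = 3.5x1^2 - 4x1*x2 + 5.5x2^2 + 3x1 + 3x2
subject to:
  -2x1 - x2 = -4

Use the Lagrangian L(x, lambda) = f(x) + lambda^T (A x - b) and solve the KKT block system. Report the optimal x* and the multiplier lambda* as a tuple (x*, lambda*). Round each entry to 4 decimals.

Form the Lagrangian:
  L(x, lambda) = (1/2) x^T Q x + c^T x + lambda^T (A x - b)
Stationarity (grad_x L = 0): Q x + c + A^T lambda = 0.
Primal feasibility: A x = b.

This gives the KKT block system:
  [ Q   A^T ] [ x     ]   [-c ]
  [ A    0  ] [ lambda ] = [ b ]

Solving the linear system:
  x*      = (1.597, 0.806)
  lambda* = (5.4776)
  f(x*)   = 14.5597

x* = (1.597, 0.806), lambda* = (5.4776)


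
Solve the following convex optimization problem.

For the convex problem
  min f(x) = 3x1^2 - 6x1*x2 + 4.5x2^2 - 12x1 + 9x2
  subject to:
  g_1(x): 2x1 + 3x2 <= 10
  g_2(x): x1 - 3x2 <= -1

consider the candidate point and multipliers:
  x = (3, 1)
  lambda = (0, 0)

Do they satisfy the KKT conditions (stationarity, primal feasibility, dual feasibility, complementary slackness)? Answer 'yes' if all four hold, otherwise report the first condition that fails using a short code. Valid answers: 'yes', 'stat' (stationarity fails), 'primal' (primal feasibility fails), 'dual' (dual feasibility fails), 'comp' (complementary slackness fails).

Gradient of f: grad f(x) = Q x + c = (0, 0)
Constraint values g_i(x) = a_i^T x - b_i:
  g_1((3, 1)) = -1
  g_2((3, 1)) = 1
Stationarity residual: grad f(x) + sum_i lambda_i a_i = (0, 0)
  -> stationarity OK
Primal feasibility (all g_i <= 0): FAILS
Dual feasibility (all lambda_i >= 0): OK
Complementary slackness (lambda_i * g_i(x) = 0 for all i): OK

Verdict: the first failing condition is primal_feasibility -> primal.

primal


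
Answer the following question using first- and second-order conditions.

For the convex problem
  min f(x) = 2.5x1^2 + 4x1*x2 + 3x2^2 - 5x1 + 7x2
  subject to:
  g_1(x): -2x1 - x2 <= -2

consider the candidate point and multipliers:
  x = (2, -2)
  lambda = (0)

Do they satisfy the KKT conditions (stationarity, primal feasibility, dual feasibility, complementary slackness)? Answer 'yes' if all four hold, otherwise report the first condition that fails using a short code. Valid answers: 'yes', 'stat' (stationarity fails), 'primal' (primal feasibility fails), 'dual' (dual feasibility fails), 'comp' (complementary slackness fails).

Gradient of f: grad f(x) = Q x + c = (-3, 3)
Constraint values g_i(x) = a_i^T x - b_i:
  g_1((2, -2)) = 0
Stationarity residual: grad f(x) + sum_i lambda_i a_i = (-3, 3)
  -> stationarity FAILS
Primal feasibility (all g_i <= 0): OK
Dual feasibility (all lambda_i >= 0): OK
Complementary slackness (lambda_i * g_i(x) = 0 for all i): OK

Verdict: the first failing condition is stationarity -> stat.

stat


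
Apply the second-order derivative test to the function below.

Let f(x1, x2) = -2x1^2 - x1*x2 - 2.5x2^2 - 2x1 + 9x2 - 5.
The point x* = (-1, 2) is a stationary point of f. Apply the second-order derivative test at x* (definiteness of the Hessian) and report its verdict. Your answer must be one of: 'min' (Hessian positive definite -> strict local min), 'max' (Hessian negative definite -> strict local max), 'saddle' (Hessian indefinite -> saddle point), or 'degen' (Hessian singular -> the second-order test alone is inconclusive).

Compute the Hessian H = grad^2 f:
  H = [[-4, -1], [-1, -5]]
Verify stationarity: grad f(x*) = H x* + g = (0, 0).
Eigenvalues of H: -5.618, -3.382.
Both eigenvalues < 0, so H is negative definite -> x* is a strict local max.

max


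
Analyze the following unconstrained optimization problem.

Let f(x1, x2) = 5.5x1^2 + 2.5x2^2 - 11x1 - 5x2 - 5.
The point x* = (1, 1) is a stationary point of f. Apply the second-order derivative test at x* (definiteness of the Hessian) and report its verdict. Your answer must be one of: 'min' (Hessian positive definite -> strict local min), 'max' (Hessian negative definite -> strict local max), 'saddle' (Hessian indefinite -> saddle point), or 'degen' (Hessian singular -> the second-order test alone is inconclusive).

Compute the Hessian H = grad^2 f:
  H = [[11, 0], [0, 5]]
Verify stationarity: grad f(x*) = H x* + g = (0, 0).
Eigenvalues of H: 5, 11.
Both eigenvalues > 0, so H is positive definite -> x* is a strict local min.

min


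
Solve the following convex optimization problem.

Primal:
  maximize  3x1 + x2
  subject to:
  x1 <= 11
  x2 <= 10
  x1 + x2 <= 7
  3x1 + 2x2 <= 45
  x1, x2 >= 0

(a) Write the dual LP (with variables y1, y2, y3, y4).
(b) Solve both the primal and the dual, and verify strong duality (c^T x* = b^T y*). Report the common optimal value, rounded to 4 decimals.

The standard primal-dual pair for 'max c^T x s.t. A x <= b, x >= 0' is:
  Dual:  min b^T y  s.t.  A^T y >= c,  y >= 0.

So the dual LP is:
  minimize  11y1 + 10y2 + 7y3 + 45y4
  subject to:
    y1 + y3 + 3y4 >= 3
    y2 + y3 + 2y4 >= 1
    y1, y2, y3, y4 >= 0

Solving the primal: x* = (7, 0).
  primal value c^T x* = 21.
Solving the dual: y* = (0, 0, 3, 0).
  dual value b^T y* = 21.
Strong duality: c^T x* = b^T y*. Confirmed.

21


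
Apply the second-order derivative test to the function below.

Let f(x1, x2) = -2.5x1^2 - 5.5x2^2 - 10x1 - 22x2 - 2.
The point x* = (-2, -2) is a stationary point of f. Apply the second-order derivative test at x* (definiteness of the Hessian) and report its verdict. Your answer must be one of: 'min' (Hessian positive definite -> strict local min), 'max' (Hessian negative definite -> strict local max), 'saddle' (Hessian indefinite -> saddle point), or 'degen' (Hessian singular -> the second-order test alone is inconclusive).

Compute the Hessian H = grad^2 f:
  H = [[-5, 0], [0, -11]]
Verify stationarity: grad f(x*) = H x* + g = (0, 0).
Eigenvalues of H: -11, -5.
Both eigenvalues < 0, so H is negative definite -> x* is a strict local max.

max


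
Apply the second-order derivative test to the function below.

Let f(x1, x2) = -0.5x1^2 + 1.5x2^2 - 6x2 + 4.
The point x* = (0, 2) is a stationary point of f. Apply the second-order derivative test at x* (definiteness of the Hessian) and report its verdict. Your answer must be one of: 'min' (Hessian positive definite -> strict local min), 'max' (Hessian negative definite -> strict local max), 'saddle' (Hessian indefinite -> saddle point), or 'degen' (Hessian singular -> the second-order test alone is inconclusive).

Compute the Hessian H = grad^2 f:
  H = [[-1, 0], [0, 3]]
Verify stationarity: grad f(x*) = H x* + g = (0, 0).
Eigenvalues of H: -1, 3.
Eigenvalues have mixed signs, so H is indefinite -> x* is a saddle point.

saddle


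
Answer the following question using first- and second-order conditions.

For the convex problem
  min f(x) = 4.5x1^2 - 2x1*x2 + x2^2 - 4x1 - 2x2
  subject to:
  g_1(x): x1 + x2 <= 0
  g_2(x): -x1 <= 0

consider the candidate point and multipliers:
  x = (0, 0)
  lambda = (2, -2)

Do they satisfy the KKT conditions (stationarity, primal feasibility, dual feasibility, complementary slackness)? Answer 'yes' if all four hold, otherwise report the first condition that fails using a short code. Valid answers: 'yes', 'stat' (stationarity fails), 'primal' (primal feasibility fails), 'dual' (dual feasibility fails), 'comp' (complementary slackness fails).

Gradient of f: grad f(x) = Q x + c = (-4, -2)
Constraint values g_i(x) = a_i^T x - b_i:
  g_1((0, 0)) = 0
  g_2((0, 0)) = 0
Stationarity residual: grad f(x) + sum_i lambda_i a_i = (0, 0)
  -> stationarity OK
Primal feasibility (all g_i <= 0): OK
Dual feasibility (all lambda_i >= 0): FAILS
Complementary slackness (lambda_i * g_i(x) = 0 for all i): OK

Verdict: the first failing condition is dual_feasibility -> dual.

dual


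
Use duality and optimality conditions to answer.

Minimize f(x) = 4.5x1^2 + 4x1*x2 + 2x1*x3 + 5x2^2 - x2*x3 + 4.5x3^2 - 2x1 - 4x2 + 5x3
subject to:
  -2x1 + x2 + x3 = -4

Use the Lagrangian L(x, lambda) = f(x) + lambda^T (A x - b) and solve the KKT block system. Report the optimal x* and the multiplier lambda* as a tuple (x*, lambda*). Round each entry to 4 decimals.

Form the Lagrangian:
  L(x, lambda) = (1/2) x^T Q x + c^T x + lambda^T (A x - b)
Stationarity (grad_x L = 0): Q x + c + A^T lambda = 0.
Primal feasibility: A x = b.

This gives the KKT block system:
  [ Q   A^T ] [ x     ]   [-c ]
  [ A    0  ] [ lambda ] = [ b ]

Solving the linear system:
  x*      = (1.2091, -0.4398, -1.142)
  lambda* = (2.4195)
  f(x*)   = 1.6546

x* = (1.2091, -0.4398, -1.142), lambda* = (2.4195)


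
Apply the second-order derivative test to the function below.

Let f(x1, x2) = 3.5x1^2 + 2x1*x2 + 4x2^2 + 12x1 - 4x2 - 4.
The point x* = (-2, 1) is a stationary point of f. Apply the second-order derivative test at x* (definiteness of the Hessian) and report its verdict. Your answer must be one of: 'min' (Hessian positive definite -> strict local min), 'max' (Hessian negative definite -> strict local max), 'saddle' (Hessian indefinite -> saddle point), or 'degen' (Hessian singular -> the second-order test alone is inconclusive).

Compute the Hessian H = grad^2 f:
  H = [[7, 2], [2, 8]]
Verify stationarity: grad f(x*) = H x* + g = (0, 0).
Eigenvalues of H: 5.4384, 9.5616.
Both eigenvalues > 0, so H is positive definite -> x* is a strict local min.

min


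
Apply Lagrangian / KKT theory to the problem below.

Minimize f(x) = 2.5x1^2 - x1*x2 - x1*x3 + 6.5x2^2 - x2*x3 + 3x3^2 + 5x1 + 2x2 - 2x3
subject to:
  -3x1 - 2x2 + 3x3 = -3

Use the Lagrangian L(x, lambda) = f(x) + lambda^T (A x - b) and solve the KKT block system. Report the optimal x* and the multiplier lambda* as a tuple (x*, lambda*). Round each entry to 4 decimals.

Form the Lagrangian:
  L(x, lambda) = (1/2) x^T Q x + c^T x + lambda^T (A x - b)
Stationarity (grad_x L = 0): Q x + c + A^T lambda = 0.
Primal feasibility: A x = b.

This gives the KKT block system:
  [ Q   A^T ] [ x     ]   [-c ]
  [ A    0  ] [ lambda ] = [ b ]

Solving the linear system:
  x*      = (0.2009, 0.1441, -0.7031)
  lambda* = (2.1878)
  f(x*)   = 4.631

x* = (0.2009, 0.1441, -0.7031), lambda* = (2.1878)


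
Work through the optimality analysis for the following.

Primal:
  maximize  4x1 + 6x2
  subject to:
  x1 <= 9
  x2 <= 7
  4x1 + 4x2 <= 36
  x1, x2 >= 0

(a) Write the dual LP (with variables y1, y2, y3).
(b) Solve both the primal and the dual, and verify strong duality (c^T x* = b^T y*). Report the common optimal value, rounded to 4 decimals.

The standard primal-dual pair for 'max c^T x s.t. A x <= b, x >= 0' is:
  Dual:  min b^T y  s.t.  A^T y >= c,  y >= 0.

So the dual LP is:
  minimize  9y1 + 7y2 + 36y3
  subject to:
    y1 + 4y3 >= 4
    y2 + 4y3 >= 6
    y1, y2, y3 >= 0

Solving the primal: x* = (2, 7).
  primal value c^T x* = 50.
Solving the dual: y* = (0, 2, 1).
  dual value b^T y* = 50.
Strong duality: c^T x* = b^T y*. Confirmed.

50


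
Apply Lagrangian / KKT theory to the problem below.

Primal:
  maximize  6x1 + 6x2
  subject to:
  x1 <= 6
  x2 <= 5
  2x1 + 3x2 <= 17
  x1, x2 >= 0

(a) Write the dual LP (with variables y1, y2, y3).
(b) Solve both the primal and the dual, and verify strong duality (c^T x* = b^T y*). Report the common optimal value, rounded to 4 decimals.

The standard primal-dual pair for 'max c^T x s.t. A x <= b, x >= 0' is:
  Dual:  min b^T y  s.t.  A^T y >= c,  y >= 0.

So the dual LP is:
  minimize  6y1 + 5y2 + 17y3
  subject to:
    y1 + 2y3 >= 6
    y2 + 3y3 >= 6
    y1, y2, y3 >= 0

Solving the primal: x* = (6, 1.6667).
  primal value c^T x* = 46.
Solving the dual: y* = (2, 0, 2).
  dual value b^T y* = 46.
Strong duality: c^T x* = b^T y*. Confirmed.

46


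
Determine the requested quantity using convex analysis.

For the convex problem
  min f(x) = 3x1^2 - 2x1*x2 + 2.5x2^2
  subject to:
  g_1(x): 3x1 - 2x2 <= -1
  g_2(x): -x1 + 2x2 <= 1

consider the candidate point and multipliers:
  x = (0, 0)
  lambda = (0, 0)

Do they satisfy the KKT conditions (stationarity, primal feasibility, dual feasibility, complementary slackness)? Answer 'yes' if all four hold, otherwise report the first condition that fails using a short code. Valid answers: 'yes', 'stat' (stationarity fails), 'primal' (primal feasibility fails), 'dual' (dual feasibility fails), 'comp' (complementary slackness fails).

Gradient of f: grad f(x) = Q x + c = (0, 0)
Constraint values g_i(x) = a_i^T x - b_i:
  g_1((0, 0)) = 1
  g_2((0, 0)) = -1
Stationarity residual: grad f(x) + sum_i lambda_i a_i = (0, 0)
  -> stationarity OK
Primal feasibility (all g_i <= 0): FAILS
Dual feasibility (all lambda_i >= 0): OK
Complementary slackness (lambda_i * g_i(x) = 0 for all i): OK

Verdict: the first failing condition is primal_feasibility -> primal.

primal


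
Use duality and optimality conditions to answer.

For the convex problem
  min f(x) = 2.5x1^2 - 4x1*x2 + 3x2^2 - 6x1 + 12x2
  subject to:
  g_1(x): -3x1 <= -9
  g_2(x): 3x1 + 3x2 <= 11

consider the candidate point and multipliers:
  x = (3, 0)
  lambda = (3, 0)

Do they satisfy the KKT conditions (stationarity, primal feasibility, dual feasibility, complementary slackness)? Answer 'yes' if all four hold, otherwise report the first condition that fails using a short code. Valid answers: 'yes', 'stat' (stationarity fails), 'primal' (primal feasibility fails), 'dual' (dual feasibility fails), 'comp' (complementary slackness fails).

Gradient of f: grad f(x) = Q x + c = (9, 0)
Constraint values g_i(x) = a_i^T x - b_i:
  g_1((3, 0)) = 0
  g_2((3, 0)) = -2
Stationarity residual: grad f(x) + sum_i lambda_i a_i = (0, 0)
  -> stationarity OK
Primal feasibility (all g_i <= 0): OK
Dual feasibility (all lambda_i >= 0): OK
Complementary slackness (lambda_i * g_i(x) = 0 for all i): OK

Verdict: yes, KKT holds.

yes


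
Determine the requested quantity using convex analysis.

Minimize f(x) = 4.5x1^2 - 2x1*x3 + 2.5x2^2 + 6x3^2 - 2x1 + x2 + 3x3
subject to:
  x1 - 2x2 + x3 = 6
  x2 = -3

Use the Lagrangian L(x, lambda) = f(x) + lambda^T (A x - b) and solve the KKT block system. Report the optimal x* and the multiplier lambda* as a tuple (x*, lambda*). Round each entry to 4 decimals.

Form the Lagrangian:
  L(x, lambda) = (1/2) x^T Q x + c^T x + lambda^T (A x - b)
Stationarity (grad_x L = 0): Q x + c + A^T lambda = 0.
Primal feasibility: A x = b.

This gives the KKT block system:
  [ Q   A^T ] [ x     ]   [-c ]
  [ A    0  ] [ lambda ] = [ b ]

Solving the linear system:
  x*      = (0.2, -3, -0.2)
  lambda* = (-0.2, 13.6)
  f(x*)   = 19

x* = (0.2, -3, -0.2), lambda* = (-0.2, 13.6)


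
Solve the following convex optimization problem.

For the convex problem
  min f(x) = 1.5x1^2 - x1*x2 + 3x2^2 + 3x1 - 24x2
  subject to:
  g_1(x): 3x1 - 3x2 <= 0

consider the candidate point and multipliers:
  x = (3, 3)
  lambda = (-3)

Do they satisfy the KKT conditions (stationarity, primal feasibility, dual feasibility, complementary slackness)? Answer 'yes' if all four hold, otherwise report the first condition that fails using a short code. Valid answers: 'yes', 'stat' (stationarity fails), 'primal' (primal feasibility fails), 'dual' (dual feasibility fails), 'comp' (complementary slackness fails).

Gradient of f: grad f(x) = Q x + c = (9, -9)
Constraint values g_i(x) = a_i^T x - b_i:
  g_1((3, 3)) = 0
Stationarity residual: grad f(x) + sum_i lambda_i a_i = (0, 0)
  -> stationarity OK
Primal feasibility (all g_i <= 0): OK
Dual feasibility (all lambda_i >= 0): FAILS
Complementary slackness (lambda_i * g_i(x) = 0 for all i): OK

Verdict: the first failing condition is dual_feasibility -> dual.

dual
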